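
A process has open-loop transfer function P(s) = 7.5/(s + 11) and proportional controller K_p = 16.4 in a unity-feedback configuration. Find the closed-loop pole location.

Closed-loop transfer function: T(s) = K_p·P(s)/(1 + K_p·P(s)) = 123/(s + 11 + 123) = 123/(s + 134).
The closed-loop pole is at s = −134.

s = -134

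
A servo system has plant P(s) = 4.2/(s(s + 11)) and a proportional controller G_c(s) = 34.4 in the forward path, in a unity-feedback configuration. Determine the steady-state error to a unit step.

The open loop G_c(s)P(s) has a pole at the origin (type 1), so the static position error constant is infinite and e_ss = 1/(1+∞) = 0.

0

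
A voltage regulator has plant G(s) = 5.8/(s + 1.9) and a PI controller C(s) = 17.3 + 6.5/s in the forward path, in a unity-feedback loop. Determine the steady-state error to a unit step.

The open loop C(s)G(s) has a pole at the origin (type 1), so the static position error constant is infinite and e_ss = 1/(1+∞) = 0.

0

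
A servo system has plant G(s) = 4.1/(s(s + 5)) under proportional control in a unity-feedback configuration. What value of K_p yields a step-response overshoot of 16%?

From %OS = 100·exp(−πζ/√(1−ζ²)) = 16%, ζ = −ln(0.16)/√(π²+ln²(0.16)) = 0.5039.
Characteristic equation s² + 5s + 4.1K_p = 0 gives ζ = 5/(2√(4.1K_p)).
Setting ζ = 0.5039: √(4.1K_p) = 5/(2·0.5039) = 4.962, so K_p = 24.62/4.1 = 6.

K_p = 6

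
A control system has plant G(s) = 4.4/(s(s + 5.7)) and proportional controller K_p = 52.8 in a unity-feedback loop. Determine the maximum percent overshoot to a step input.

From 1 + K_pG(s) = 0: s² + 5.7s + 232.3 = 0 ⇒ ω_n = 15.24, ζ = 0.187.
%OS = 100·exp(−πζ/√(1−ζ²)) = 100·exp(−π·0.187/√0.965) = 55%.

55%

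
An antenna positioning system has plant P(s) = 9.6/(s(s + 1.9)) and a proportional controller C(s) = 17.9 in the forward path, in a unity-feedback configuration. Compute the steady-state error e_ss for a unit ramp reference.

0.0111

The loop has one pole at the origin (type 1). Velocity error constant K_v = lim_{s→0} s·C(s)P(s) = 17.9·9.6/1.9 = 90.44.
Steady-state error to a unit ramp: e_ss = 1/K_v = 0.0111.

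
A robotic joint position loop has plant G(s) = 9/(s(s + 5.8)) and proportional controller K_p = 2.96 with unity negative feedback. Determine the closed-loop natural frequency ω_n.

The closed-loop denominator is s(s+5.8) + 2.96·9 = s² + 5.8s + 26.64.
Matching s² + 2ζω_n s + ω_n²: ω_n = √26.64 = 5.161 rad/s and 2ζω_n = 5.8, so ζ = 5.8/(2·5.161) = 0.562.

ω_n = 5.16 rad/s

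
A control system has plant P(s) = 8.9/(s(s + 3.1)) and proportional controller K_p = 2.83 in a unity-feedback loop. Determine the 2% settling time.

T_s ≈ 2.58 s

Closed-loop characteristic equation: s² + 3.1s + 25.19 = 0, so ω_n = 5.019 rad/s and ζ = 3.1/(2·5.019) = 0.3088.
2% settling time T_s ≈ 4/(ζω_n) = 4/1.55 = 2.58 s.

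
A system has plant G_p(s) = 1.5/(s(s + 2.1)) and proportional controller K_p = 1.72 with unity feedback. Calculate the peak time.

The closed-loop denominator s² + 2.1s + 2.58 gives ω_n = √2.58 = 1.606 and ζ = 2.1/(2ω_n) = 0.6537.
Damped frequency ω_d = ω_n√(1−ζ²) = 1.216 rad/s, so peak time T_p = π/ω_d = 2.58 s.

T_p = 2.58 s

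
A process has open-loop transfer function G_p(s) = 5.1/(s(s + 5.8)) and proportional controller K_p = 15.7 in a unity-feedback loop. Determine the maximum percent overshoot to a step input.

34.1%

The closed-loop denominator s² + 5.8s + 80.07 gives ω_n = √80.07 = 8.948 and ζ = 5.8/(2ω_n) = 0.3241.
%OS = 100·exp(−πζ/√(1−ζ²)) = 100·exp(−π·0.3241/√0.895) = 34.1%.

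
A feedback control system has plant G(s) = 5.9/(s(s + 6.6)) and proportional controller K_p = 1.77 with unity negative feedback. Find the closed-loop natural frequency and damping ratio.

ω_n = 3.23 rad/s, ζ = 1.02

With unity feedback the closed-loop characteristic equation is s² + 6.6s + 1.77·5.9 = s² + 6.6s + 10.44 = 0.
So ω_n² = 10.44 ⇒ ω_n = 3.232 rad/s, and ζ = 6.6/(2ω_n) = 1.02.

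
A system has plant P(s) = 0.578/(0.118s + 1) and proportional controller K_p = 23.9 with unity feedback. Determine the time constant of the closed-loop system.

τ = 0.00797 s

Closed loop: T(s) = K_p·P/(1+K_p·P) = 13.81/(0.118s + 1 + 13.81), with pole at s = −(1 + 13.81)/0.118 = −125.5.
Closed-loop time constant τ = 1/125.5 = 0.00797 s.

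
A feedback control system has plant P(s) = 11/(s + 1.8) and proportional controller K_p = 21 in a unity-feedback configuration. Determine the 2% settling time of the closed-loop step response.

T_s ≈ 0.0172 s

Closed-loop transfer function: T(s) = K_p·P(s)/(1 + K_p·P(s)) = 231/(s + 1.8 + 231) = 231/(s + 232.8).
Time constant τ = 1/232.8 = 0.004296 s, so the 2% settling time is about 4τ = 0.0172 s.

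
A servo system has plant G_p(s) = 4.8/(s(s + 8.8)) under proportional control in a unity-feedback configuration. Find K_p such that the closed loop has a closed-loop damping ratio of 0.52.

K_p = 14.9

Closed-loop characteristic equation: s² + 8.8s + K_p·4.8 = 0.
So ω_n = √(4.8K_p) and 2ζω_n = 8.8, giving ζ = 8.8/(2√(4.8K_p)).
Setting ζ = 0.52: √(4.8K_p) = 8.8/(2·0.52) = 8.462, so K_p = 71.6/4.8 = 14.9.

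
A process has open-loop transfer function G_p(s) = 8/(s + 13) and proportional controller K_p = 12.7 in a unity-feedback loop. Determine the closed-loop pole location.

Closed-loop transfer function: T(s) = K_p·G_p(s)/(1 + K_p·G_p(s)) = 101.6/(s + 13 + 101.6) = 101.6/(s + 114.6).
The closed-loop pole is at s = −114.6.

s = -114.6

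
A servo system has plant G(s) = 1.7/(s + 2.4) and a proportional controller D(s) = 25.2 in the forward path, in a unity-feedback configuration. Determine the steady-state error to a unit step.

The loop is type 0. Static position error constant K_pos = D(0)·G(0) = 25.2·0.7083 = 17.85.
Steady-state error to a unit step: e_ss = 1/(1+K_pos) = 1/18.85 = 0.0531.

0.0531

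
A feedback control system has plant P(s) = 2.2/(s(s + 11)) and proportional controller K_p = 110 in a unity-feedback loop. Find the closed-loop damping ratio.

1 + K_p·P(s) = 0 gives s² + 11s + 242 = 0.
So ω_n² = 242 ⇒ ω_n = 15.56 rad/s, and ζ = 11/(2ω_n) = 0.354.

ζ = 0.354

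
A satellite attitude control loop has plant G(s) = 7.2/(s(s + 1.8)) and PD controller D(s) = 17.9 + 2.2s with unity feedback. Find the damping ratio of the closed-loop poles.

ζ = 0.777

Forward path: (17.9 + 2.2s)·7.2/(s(s+1.8)). The closed-loop characteristic equation is s² + (1.8 + 7.2·2.2)s + 7.2·17.9 = 0.
That is s² + 17.64s + 128.9 = 0, so ω_n = 11.35 rad/s and ζ = 17.64/(2·11.35) = 0.7769.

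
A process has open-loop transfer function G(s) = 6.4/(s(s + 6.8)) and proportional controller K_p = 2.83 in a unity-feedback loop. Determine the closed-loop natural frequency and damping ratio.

The closed-loop denominator is s(s+6.8) + 2.83·6.4 = s² + 6.8s + 18.11.
Matching s² + 2ζω_n s + ω_n²: ω_n = √18.11 = 4.256 rad/s and 2ζω_n = 6.8, so ζ = 6.8/(2·4.256) = 0.799.

ω_n = 4.26 rad/s, ζ = 0.799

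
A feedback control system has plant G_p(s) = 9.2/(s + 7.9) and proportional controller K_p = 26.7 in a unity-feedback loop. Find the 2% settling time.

T_s ≈ 0.0158 s

Closed-loop transfer function: T(s) = K_p·G_p(s)/(1 + K_p·G_p(s)) = 245.6/(s + 7.9 + 245.6) = 245.6/(s + 253.5).
Time constant τ = 1/253.5 = 0.003944 s, so the 2% settling time is about 4τ = 0.0158 s.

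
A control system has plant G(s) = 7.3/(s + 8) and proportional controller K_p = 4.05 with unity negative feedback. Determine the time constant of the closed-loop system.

Closed-loop transfer function: T(s) = K_p·G(s)/(1 + K_p·G(s)) = 29.56/(s + 8 + 29.56) = 29.56/(s + 37.56).
Time constant τ = 1/37.56 = 0.0266 s.

τ = 0.0266 s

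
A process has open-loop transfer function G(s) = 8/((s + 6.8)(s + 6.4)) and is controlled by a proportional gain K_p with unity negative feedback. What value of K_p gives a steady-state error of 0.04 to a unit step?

Steady-state error for a unit step on this type-0 loop is 1/(1 + K_p·G(0)).
G(0) = 0.1838. Require 1/(1 + K_p·0.1838) = 0.04, so 1 + 0.1838·K_p = 25.
K_p = (25 − 1)/0.1838 = 131.

K_p = 131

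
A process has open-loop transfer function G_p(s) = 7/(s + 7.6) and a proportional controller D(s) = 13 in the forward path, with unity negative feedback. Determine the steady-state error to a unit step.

The loop is type 0. Static position error constant K_pos = D(0)·G_p(0) = 13·0.9211 = 11.97.
Steady-state error to a unit step: e_ss = 1/(1+K_pos) = 1/12.97 = 0.0771.

0.0771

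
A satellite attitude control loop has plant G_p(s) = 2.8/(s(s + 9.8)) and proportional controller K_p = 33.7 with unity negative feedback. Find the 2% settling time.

The closed-loop denominator s² + 9.8s + 94.36 gives ω_n = √94.36 = 9.714 and ζ = 9.8/(2ω_n) = 0.5044.
2% settling time T_s ≈ 4/(ζω_n) = 4/4.9 = 0.816 s.

T_s ≈ 0.816 s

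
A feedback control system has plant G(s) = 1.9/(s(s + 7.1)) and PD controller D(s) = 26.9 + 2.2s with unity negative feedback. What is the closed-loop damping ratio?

ζ = 0.789

Forward path: (26.9 + 2.2s)·1.9/(s(s+7.1)). The closed-loop characteristic equation is s² + (7.1 + 1.9·2.2)s + 1.9·26.9 = 0.
That is s² + 11.28s + 51.11 = 0, so ω_n = 7.149 rad/s and ζ = 11.28/(2·7.149) = 0.7889.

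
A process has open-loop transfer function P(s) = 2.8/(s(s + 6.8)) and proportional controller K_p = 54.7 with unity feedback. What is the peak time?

T_p = 0.264 s

Closed-loop characteristic equation: s² + 6.8s + 153.2 = 0, so ω_n = 12.38 rad/s and ζ = 6.8/(2·12.38) = 0.2747.
Damped frequency ω_d = ω_n√(1−ζ²) = 11.9 rad/s, so peak time T_p = π/ω_d = 0.264 s.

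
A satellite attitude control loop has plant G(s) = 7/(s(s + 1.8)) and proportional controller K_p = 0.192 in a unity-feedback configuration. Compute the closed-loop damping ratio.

With unity feedback the closed-loop characteristic equation is s² + 1.8s + 0.192·7 = s² + 1.8s + 1.344 = 0.
Matching s² + 2ζω_n s + ω_n²: ω_n = √1.344 = 1.159 rad/s and 2ζω_n = 1.8, so ζ = 1.8/(2·1.159) = 0.776.

ζ = 0.776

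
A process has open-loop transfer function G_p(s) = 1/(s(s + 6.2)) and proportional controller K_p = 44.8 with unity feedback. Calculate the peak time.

T_p = 0.53 s

The closed-loop denominator s² + 6.2s + 44.8 gives ω_n = √44.8 = 6.693 and ζ = 6.2/(2ω_n) = 0.4632.
Damped frequency ω_d = ω_n√(1−ζ²) = 5.932 rad/s, so peak time T_p = π/ω_d = 0.53 s.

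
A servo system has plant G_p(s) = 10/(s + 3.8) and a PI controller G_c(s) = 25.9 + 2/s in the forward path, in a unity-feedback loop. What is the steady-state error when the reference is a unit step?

0

The open loop G_c(s)G_p(s) has a pole at the origin (type 1), so the static position error constant is infinite and e_ss = 1/(1+∞) = 0.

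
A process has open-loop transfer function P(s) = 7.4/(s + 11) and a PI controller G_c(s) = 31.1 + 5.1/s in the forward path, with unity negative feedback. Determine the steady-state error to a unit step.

The open loop G_c(s)P(s) has a pole at the origin (type 1), so the static position error constant is infinite and e_ss = 1/(1+∞) = 0.

0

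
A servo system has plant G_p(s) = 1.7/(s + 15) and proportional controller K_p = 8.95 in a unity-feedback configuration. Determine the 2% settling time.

T_s ≈ 0.132 s

Closed-loop transfer function: T(s) = K_p·G_p(s)/(1 + K_p·G_p(s)) = 15.21/(s + 15 + 15.21) = 15.21/(s + 30.21).
Time constant τ = 1/30.21 = 0.0331 s, so the 2% settling time is about 4τ = 0.132 s.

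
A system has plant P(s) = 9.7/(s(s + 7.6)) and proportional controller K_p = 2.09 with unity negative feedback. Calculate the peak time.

Closed-loop characteristic equation: s² + 7.6s + 20.27 = 0, so ω_n = 4.503 rad/s and ζ = 7.6/(2·4.503) = 0.844.
Damped frequency ω_d = ω_n√(1−ζ²) = 2.415 rad/s, so peak time T_p = π/ω_d = 1.3 s.

T_p = 1.3 s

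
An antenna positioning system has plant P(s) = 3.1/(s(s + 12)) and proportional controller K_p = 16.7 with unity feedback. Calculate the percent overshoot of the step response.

From 1 + K_pP(s) = 0: s² + 12s + 51.77 = 0 ⇒ ω_n = 7.195, ζ = 0.8339.
%OS = 100·exp(−πζ/√(1−ζ²)) = 100·exp(−π·0.8339/√0.3046) = 0.868%.

0.868%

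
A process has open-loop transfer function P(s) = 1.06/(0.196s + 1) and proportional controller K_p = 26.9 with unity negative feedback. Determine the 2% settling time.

Closed loop: T(s) = K_p·P/(1+K_p·P) = 28.51/(0.196s + 1 + 28.51), with pole at s = −(1 + 28.51)/0.196 = −150.6.
τ = 1/150.6 = 0.006641 s, so 2% settling time ≈ 4τ = 0.0266 s.

T_s ≈ 0.0266 s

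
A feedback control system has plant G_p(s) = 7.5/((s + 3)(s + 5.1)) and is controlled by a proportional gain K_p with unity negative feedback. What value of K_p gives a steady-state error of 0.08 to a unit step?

K_p = 23.5

For a type-0 loop with proportional control, e_ss = 1/(1 + K_p·G_p(0)).
G_p(0) = 0.4902. Require 1/(1 + K_p·0.4902) = 0.08, so 1 + 0.4902·K_p = 12.5.
K_p = (12.5 − 1)/0.4902 = 23.5.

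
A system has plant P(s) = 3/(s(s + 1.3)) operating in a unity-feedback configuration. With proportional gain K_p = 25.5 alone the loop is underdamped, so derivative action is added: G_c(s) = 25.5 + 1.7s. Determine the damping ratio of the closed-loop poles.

Forward path: (25.5 + 1.7s)·3/(s(s+1.3)). The closed-loop characteristic equation is s² + (1.3 + 3·1.7)s + 3·25.5 = 0.
That is s² + 6.4s + 76.5 = 0, so ω_n = 8.746 rad/s and ζ = 6.4/(2·8.746) = 0.3659.

ζ = 0.366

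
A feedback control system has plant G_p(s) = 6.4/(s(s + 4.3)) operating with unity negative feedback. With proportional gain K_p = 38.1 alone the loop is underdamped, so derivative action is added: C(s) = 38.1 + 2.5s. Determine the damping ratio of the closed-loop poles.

Forward path: (38.1 + 2.5s)·6.4/(s(s+4.3)). The closed-loop characteristic equation is s² + (4.3 + 6.4·2.5)s + 6.4·38.1 = 0.
That is s² + 20.3s + 243.8 = 0, so ω_n = 15.62 rad/s and ζ = 20.3/(2·15.62) = 0.65.

ζ = 0.65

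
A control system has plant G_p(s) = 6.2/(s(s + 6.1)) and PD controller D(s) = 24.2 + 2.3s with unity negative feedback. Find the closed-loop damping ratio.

Forward path: (24.2 + 2.3s)·6.2/(s(s+6.1)). The closed-loop characteristic equation is s² + (6.1 + 6.2·2.3)s + 6.2·24.2 = 0.
That is s² + 20.36s + 150 = 0, so ω_n = 12.25 rad/s and ζ = 20.36/(2·12.25) = 0.8311.

ζ = 0.831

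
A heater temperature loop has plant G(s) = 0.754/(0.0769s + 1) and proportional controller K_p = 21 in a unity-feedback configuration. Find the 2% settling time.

T_s ≈ 0.0183 s

Closed loop: T(s) = K_p·G/(1+K_p·G) = 15.83/(0.0769s + 1 + 15.83), with pole at s = −(1 + 15.83)/0.0769 = −218.9.
τ = 1/218.9 = 0.004568 s, so 2% settling time ≈ 4τ = 0.0183 s.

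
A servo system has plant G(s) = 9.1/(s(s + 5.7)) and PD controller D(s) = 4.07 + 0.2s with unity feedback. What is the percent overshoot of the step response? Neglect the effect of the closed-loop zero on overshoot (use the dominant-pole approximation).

8.47%

Forward path: (4.07 + 0.2s)·9.1/(s(s+5.7)). The closed-loop characteristic equation is s² + (5.7 + 9.1·0.2)s + 9.1·4.07 = 0.
That is s² + 7.52s + 37.04 = 0, so ω_n = 6.086 rad/s and ζ = 7.52/(2·6.086) = 0.6178.
%OS = 100·exp(−πζ/√(1−ζ²)) = 8.47%.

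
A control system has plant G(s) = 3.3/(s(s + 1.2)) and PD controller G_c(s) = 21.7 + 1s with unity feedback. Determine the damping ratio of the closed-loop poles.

ζ = 0.266

Forward path: (21.7 + 1s)·3.3/(s(s+1.2)). The closed-loop characteristic equation is s² + (1.2 + 3.3·1)s + 3.3·21.7 = 0.
That is s² + 4.5s + 71.61 = 0, so ω_n = 8.462 rad/s and ζ = 4.5/(2·8.462) = 0.2659.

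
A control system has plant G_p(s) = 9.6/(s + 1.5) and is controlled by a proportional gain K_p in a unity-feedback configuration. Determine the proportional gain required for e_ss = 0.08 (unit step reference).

For a type-0 loop with proportional control, e_ss = 1/(1 + K_p·G_p(0)).
G_p(0) = 6.4. Require 1/(1 + K_p·6.4) = 0.08, so 1 + 6.4·K_p = 12.5.
K_p = (12.5 − 1)/6.4 = 1.8.

K_p = 1.8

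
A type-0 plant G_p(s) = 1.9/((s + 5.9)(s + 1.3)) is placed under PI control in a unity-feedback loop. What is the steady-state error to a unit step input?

0

The PI controller's integrator makes the forward path type 1, so e_ss to a step is zero.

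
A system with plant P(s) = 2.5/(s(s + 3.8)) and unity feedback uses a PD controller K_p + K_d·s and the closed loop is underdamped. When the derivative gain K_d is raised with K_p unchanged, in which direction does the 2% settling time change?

Characteristic equation s² + (3.8 + 2.5K_d)s + 2.5K_p = 0: raising K_d increases ζω_n = (3.8+2.5K_d)/2 while the loop stays underdamped, so T_s ≈ 4/(ζω_n) decreases.

decrease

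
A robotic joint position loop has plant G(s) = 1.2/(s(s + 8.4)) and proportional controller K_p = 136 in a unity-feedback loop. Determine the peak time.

Closed-loop characteristic equation: s² + 8.4s + 163.2 = 0, so ω_n = 12.77 rad/s and ζ = 8.4/(2·12.77) = 0.3288.
Damped frequency ω_d = ω_n√(1−ζ²) = 12.06 rad/s, so peak time T_p = π/ω_d = 0.26 s.

T_p = 0.26 s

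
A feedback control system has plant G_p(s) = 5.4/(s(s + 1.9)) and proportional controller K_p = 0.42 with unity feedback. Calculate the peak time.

T_p = 2.69 s

The closed-loop denominator s² + 1.9s + 2.268 gives ω_n = √2.268 = 1.506 and ζ = 1.9/(2ω_n) = 0.6308.
Damped frequency ω_d = ω_n√(1−ζ²) = 1.169 rad/s, so peak time T_p = π/ω_d = 2.69 s.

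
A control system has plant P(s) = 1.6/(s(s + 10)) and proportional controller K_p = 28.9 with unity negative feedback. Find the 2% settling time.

The closed-loop denominator s² + 10s + 46.24 gives ω_n = √46.24 = 6.8 and ζ = 10/(2ω_n) = 0.7353.
2% settling time T_s ≈ 4/(ζω_n) = 4/5 = 0.8 s.

T_s ≈ 0.8 s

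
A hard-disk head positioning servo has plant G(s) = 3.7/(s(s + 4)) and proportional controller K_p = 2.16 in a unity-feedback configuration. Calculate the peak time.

T_p = 1.57 s

The closed-loop denominator s² + 4s + 7.992 gives ω_n = √7.992 = 2.827 and ζ = 4/(2ω_n) = 0.7075.
Damped frequency ω_d = ω_n√(1−ζ²) = 1.998 rad/s, so peak time T_p = π/ω_d = 1.57 s.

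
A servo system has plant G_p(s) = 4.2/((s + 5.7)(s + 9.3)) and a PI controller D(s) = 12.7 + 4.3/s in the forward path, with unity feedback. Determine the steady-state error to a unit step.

0

The open loop D(s)G_p(s) has a pole at the origin (type 1), so the static position error constant is infinite and e_ss = 1/(1+∞) = 0.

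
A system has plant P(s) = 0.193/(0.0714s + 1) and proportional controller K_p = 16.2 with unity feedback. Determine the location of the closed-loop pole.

Closed loop: T(s) = K_p·P/(1+K_p·P) = 3.127/(0.0714s + 1 + 3.127), with pole at s = −(1 + 3.127)/0.0714 = −57.8.

s = -57.8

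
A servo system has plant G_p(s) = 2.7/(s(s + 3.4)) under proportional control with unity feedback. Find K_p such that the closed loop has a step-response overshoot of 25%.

K_p = 6.57

From %OS = 100·exp(−πζ/√(1−ζ²)) = 25%, ζ = −ln(0.25)/√(π²+ln²(0.25)) = 0.4037.
Characteristic equation s² + 3.4s + 2.7K_p = 0 gives ζ = 3.4/(2√(2.7K_p)).
Setting ζ = 0.4037: √(2.7K_p) = 3.4/(2·0.4037) = 4.211, so K_p = 17.73/2.7 = 6.57.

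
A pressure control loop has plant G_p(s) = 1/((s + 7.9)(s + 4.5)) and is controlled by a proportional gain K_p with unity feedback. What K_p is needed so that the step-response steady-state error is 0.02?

The loop is type 0, so e_ss(step) = 1/(1 + K_pos) with K_pos = K_p·G_p(0).
G_p(0) = 0.02813. Require 1/(1 + K_p·0.02813) = 0.02, so 1 + 0.02813·K_p = 50.
K_p = (50 − 1)/0.02813 = 1740.

K_p = 1740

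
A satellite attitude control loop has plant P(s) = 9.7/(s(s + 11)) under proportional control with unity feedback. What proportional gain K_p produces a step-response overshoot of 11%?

K_p = 9.44

From %OS = 100·exp(−πζ/√(1−ζ²)) = 11%, ζ = −ln(0.11)/√(π²+ln²(0.11)) = 0.5749.
Characteristic equation s² + 11s + 9.7K_p = 0 gives ζ = 11/(2√(9.7K_p)).
Setting ζ = 0.5749: √(9.7K_p) = 11/(2·0.5749) = 9.567, so K_p = 91.53/9.7 = 9.44.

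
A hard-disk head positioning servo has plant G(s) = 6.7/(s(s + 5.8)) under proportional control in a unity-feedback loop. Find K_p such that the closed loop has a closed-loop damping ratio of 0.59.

Closed-loop characteristic equation: s² + 5.8s + K_p·6.7 = 0.
So ω_n = √(6.7K_p) and 2ζω_n = 5.8, giving ζ = 5.8/(2√(6.7K_p)).
Setting ζ = 0.59: √(6.7K_p) = 5.8/(2·0.59) = 4.915, so K_p = 24.16/6.7 = 3.61.

K_p = 3.61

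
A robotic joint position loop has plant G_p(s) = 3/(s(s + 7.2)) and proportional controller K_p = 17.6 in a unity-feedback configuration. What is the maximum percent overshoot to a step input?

Closed-loop characteristic equation: s² + 7.2s + 52.8 = 0, so ω_n = 7.266 rad/s and ζ = 7.2/(2·7.266) = 0.4954.
%OS = 100·exp(−πζ/√(1−ζ²)) = 100·exp(−π·0.4954/√0.7545) = 16.7%.

16.7%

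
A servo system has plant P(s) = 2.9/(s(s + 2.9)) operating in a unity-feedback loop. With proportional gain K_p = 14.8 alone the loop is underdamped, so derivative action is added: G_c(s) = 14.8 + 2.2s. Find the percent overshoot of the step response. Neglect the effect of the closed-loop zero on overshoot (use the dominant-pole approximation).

Forward path: (14.8 + 2.2s)·2.9/(s(s+2.9)). The closed-loop characteristic equation is s² + (2.9 + 2.9·2.2)s + 2.9·14.8 = 0.
That is s² + 9.28s + 42.92 = 0, so ω_n = 6.551 rad/s and ζ = 9.28/(2·6.551) = 0.7083.
%OS = 100·exp(−πζ/√(1−ζ²)) = 4.28%.

4.28%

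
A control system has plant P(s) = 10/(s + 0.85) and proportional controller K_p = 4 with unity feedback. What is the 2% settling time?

T_s ≈ 0.0979 s

Closed-loop transfer function: T(s) = K_p·P(s)/(1 + K_p·P(s)) = 40/(s + 0.85 + 40) = 40/(s + 40.85).
Time constant τ = 1/40.85 = 0.02448 s, so the 2% settling time is about 4τ = 0.0979 s.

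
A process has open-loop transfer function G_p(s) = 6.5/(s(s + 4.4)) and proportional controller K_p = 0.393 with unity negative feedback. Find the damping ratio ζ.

ζ = 1.38

1 + K_p·G_p(s) = 0 gives s² + 4.4s + 2.554 = 0.
So ω_n² = 2.554 ⇒ ω_n = 1.598 rad/s, and ζ = 4.4/(2ω_n) = 1.38.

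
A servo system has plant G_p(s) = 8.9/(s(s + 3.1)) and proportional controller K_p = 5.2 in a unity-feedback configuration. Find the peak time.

Closed-loop characteristic equation: s² + 3.1s + 46.28 = 0, so ω_n = 6.803 rad/s and ζ = 3.1/(2·6.803) = 0.2278.
Damped frequency ω_d = ω_n√(1−ζ²) = 6.624 rad/s, so peak time T_p = π/ω_d = 0.474 s.

T_p = 0.474 s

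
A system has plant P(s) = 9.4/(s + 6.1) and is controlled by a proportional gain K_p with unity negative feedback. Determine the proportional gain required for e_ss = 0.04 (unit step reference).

Steady-state error for a unit step on this type-0 loop is 1/(1 + K_p·P(0)).
P(0) = 1.541. Require 1/(1 + K_p·1.541) = 0.04, so 1 + 1.541·K_p = 25.
K_p = (25 − 1)/1.541 = 15.6.

K_p = 15.6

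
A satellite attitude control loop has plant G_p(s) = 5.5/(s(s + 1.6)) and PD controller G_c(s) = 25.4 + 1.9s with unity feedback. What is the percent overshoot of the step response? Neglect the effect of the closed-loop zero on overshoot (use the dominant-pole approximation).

15.5%

Forward path: (25.4 + 1.9s)·5.5/(s(s+1.6)). The closed-loop characteristic equation is s² + (1.6 + 5.5·1.9)s + 5.5·25.4 = 0.
That is s² + 12.05s + 139.7 = 0, so ω_n = 11.82 rad/s and ζ = 12.05/(2·11.82) = 0.5098.
%OS = 100·exp(−πζ/√(1−ζ²)) = 15.5%.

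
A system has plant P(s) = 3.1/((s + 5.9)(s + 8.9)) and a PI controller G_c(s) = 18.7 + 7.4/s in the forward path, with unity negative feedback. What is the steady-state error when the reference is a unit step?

0

The open loop G_c(s)P(s) has a pole at the origin (type 1), so the static position error constant is infinite and e_ss = 1/(1+∞) = 0.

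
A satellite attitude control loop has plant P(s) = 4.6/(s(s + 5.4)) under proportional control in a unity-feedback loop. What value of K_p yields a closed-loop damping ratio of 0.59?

Closed-loop characteristic equation: s² + 5.4s + K_p·4.6 = 0.
So ω_n = √(4.6K_p) and 2ζω_n = 5.4, giving ζ = 5.4/(2√(4.6K_p)).
Setting ζ = 0.59: √(4.6K_p) = 5.4/(2·0.59) = 4.576, so K_p = 20.94/4.6 = 4.55.

K_p = 4.55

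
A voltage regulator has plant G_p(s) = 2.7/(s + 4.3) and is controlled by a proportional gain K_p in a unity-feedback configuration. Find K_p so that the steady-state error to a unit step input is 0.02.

Steady-state error for a unit step on this type-0 loop is 1/(1 + K_p·G_p(0)).
G_p(0) = 0.6279. Require 1/(1 + K_p·0.6279) = 0.02, so 1 + 0.6279·K_p = 50.
K_p = (50 − 1)/0.6279 = 78.

K_p = 78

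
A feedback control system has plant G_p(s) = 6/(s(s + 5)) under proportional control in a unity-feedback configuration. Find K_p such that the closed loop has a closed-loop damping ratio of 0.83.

Closed-loop characteristic equation: s² + 5s + K_p·6 = 0.
So ω_n = √(6K_p) and 2ζω_n = 5, giving ζ = 5/(2√(6K_p)).
Setting ζ = 0.83: √(6K_p) = 5/(2·0.83) = 3.012, so K_p = 9.072/6 = 1.51.

K_p = 1.51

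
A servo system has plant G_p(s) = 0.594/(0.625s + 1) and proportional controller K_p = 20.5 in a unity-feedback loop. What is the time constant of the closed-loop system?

τ = 0.0474 s

Closed loop: T(s) = K_p·G_p/(1+K_p·G_p) = 12.18/(0.625s + 1 + 12.18), with pole at s = −(1 + 12.18)/0.625 = −21.08.
Closed-loop time constant τ = 1/21.08 = 0.0474 s.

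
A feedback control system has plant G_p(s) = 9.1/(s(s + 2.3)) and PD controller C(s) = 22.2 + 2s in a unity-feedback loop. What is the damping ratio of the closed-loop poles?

Forward path: (22.2 + 2s)·9.1/(s(s+2.3)). The closed-loop characteristic equation is s² + (2.3 + 9.1·2)s + 9.1·22.2 = 0.
That is s² + 20.5s + 202 = 0, so ω_n = 14.21 rad/s and ζ = 20.5/(2·14.21) = 0.7212.

ζ = 0.721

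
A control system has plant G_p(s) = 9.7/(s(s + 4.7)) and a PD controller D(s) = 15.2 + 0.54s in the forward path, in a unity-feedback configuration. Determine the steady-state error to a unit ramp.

0.0319

The loop has one pole at the origin (type 1). Velocity error constant K_v = lim_{s→0} s·D(s)G_p(s) = 15.2·9.7/4.7 = 31.37.
Steady-state error to a unit ramp: e_ss = 1/K_v = 0.0319.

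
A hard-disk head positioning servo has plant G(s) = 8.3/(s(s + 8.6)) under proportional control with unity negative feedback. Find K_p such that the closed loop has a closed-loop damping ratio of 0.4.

K_p = 13.9

Closed-loop characteristic equation: s² + 8.6s + K_p·8.3 = 0.
So ω_n = √(8.3K_p) and 2ζω_n = 8.6, giving ζ = 8.6/(2√(8.3K_p)).
Setting ζ = 0.4: √(8.3K_p) = 8.6/(2·0.4) = 10.75, so K_p = 115.6/8.3 = 13.9.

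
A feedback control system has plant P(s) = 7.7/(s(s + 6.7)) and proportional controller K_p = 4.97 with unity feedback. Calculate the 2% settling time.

T_s ≈ 1.19 s

The closed-loop denominator s² + 6.7s + 38.27 gives ω_n = √38.27 = 6.186 and ζ = 6.7/(2ω_n) = 0.5415.
2% settling time T_s ≈ 4/(ζω_n) = 4/3.35 = 1.19 s.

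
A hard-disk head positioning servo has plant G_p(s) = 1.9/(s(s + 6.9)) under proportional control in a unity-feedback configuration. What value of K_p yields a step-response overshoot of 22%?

K_p = 33.2

From %OS = 100·exp(−πζ/√(1−ζ²)) = 22%, ζ = −ln(0.22)/√(π²+ln²(0.22)) = 0.4342.
Characteristic equation s² + 6.9s + 1.9K_p = 0 gives ζ = 6.9/(2√(1.9K_p)).
Setting ζ = 0.4342: √(1.9K_p) = 6.9/(2·0.4342) = 7.946, so K_p = 63.14/1.9 = 33.2.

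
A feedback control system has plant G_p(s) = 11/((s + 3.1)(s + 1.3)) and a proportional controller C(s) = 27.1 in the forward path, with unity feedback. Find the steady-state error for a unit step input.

The loop is type 0. Static position error constant K_pos = C(0)·G_p(0) = 27.1·2.73 = 73.97.
Steady-state error to a unit step: e_ss = 1/(1+K_pos) = 1/74.97 = 0.0133.

0.0133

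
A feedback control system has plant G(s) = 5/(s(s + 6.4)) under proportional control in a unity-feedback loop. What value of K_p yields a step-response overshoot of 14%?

K_p = 7.28

From %OS = 100·exp(−πζ/√(1−ζ²)) = 14%, ζ = −ln(0.14)/√(π²+ln²(0.14)) = 0.5305.
Characteristic equation s² + 6.4s + 5K_p = 0 gives ζ = 6.4/(2√(5K_p)).
Setting ζ = 0.5305: √(5K_p) = 6.4/(2·0.5305) = 6.032, so K_p = 36.38/5 = 7.28.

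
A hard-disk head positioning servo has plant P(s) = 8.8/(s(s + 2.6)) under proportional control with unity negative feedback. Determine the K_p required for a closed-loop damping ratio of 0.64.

K_p = 0.469

Closed-loop characteristic equation: s² + 2.6s + K_p·8.8 = 0.
So ω_n = √(8.8K_p) and 2ζω_n = 2.6, giving ζ = 2.6/(2√(8.8K_p)).
Setting ζ = 0.64: √(8.8K_p) = 2.6/(2·0.64) = 2.031, so K_p = 4.126/8.8 = 0.469.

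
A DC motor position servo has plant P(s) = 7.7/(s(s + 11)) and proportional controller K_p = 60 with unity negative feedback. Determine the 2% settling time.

T_s ≈ 0.727 s

The closed-loop denominator s² + 11s + 462 gives ω_n = √462 = 21.49 and ζ = 11/(2ω_n) = 0.2559.
2% settling time T_s ≈ 4/(ζω_n) = 4/5.5 = 0.727 s.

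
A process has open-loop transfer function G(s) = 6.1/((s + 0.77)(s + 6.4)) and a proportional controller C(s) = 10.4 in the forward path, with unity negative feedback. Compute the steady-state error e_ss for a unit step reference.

0.0721

The loop is type 0. Static position error constant K_pos = C(0)·G(0) = 10.4·1.238 = 12.87.
Steady-state error to a unit step: e_ss = 1/(1+K_pos) = 1/13.87 = 0.0721.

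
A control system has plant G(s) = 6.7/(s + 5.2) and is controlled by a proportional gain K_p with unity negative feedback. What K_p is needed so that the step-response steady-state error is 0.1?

Steady-state error for a unit step on this type-0 loop is 1/(1 + K_p·G(0)).
G(0) = 1.288. Require 1/(1 + K_p·1.288) = 0.1, so 1 + 1.288·K_p = 10.
K_p = (10 − 1)/1.288 = 6.99.

K_p = 6.99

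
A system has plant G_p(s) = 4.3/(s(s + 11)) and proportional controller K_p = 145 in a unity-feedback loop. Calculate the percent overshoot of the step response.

49.2%

From 1 + K_pG_p(s) = 0: s² + 11s + 623.5 = 0 ⇒ ω_n = 24.97, ζ = 0.2203.
%OS = 100·exp(−πζ/√(1−ζ²)) = 100·exp(−π·0.2203/√0.9515) = 49.2%.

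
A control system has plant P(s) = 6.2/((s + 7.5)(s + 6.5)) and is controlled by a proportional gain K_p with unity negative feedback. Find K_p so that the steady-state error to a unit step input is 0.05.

For a type-0 loop with proportional control, e_ss = 1/(1 + K_p·P(0)).
P(0) = 0.1272. Require 1/(1 + K_p·0.1272) = 0.05, so 1 + 0.1272·K_p = 20.
K_p = (20 − 1)/0.1272 = 149.

K_p = 149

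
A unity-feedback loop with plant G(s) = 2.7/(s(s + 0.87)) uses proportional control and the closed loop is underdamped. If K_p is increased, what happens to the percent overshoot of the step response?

increase

Characteristic equation s² + 0.87s + K_p·2.7 = 0: raising K_p raises ω_n while 2ζω_n = 0.87 is fixed, so ζ falls and overshoot grows.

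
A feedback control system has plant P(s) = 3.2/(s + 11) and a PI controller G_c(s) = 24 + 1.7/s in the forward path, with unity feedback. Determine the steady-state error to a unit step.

0

The open loop G_c(s)P(s) has a pole at the origin (type 1), so the static position error constant is infinite and e_ss = 1/(1+∞) = 0.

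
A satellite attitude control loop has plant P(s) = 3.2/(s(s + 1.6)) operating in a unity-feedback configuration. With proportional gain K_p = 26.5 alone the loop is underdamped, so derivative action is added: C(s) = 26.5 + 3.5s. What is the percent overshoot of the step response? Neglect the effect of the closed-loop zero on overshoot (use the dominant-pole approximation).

4.8%

Forward path: (26.5 + 3.5s)·3.2/(s(s+1.6)). The closed-loop characteristic equation is s² + (1.6 + 3.2·3.5)s + 3.2·26.5 = 0.
That is s² + 12.8s + 84.8 = 0, so ω_n = 9.209 rad/s and ζ = 12.8/(2·9.209) = 0.695.
%OS = 100·exp(−πζ/√(1−ζ²)) = 4.8%.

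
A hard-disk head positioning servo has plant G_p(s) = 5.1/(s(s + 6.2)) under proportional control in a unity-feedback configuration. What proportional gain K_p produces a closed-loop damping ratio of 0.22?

Closed-loop characteristic equation: s² + 6.2s + K_p·5.1 = 0.
So ω_n = √(5.1K_p) and 2ζω_n = 6.2, giving ζ = 6.2/(2√(5.1K_p)).
Setting ζ = 0.22: √(5.1K_p) = 6.2/(2·0.22) = 14.09, so K_p = 198.6/5.1 = 38.9.

K_p = 38.9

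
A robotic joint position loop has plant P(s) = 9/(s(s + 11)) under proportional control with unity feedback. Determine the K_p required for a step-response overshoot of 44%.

From %OS = 100·exp(−πζ/√(1−ζ²)) = 44%, ζ = −ln(0.44)/√(π²+ln²(0.44)) = 0.2528.
Characteristic equation s² + 11s + 9K_p = 0 gives ζ = 11/(2√(9K_p)).
Setting ζ = 0.2528: √(9K_p) = 11/(2·0.2528) = 21.75, so K_p = 473.2/9 = 52.6.

K_p = 52.6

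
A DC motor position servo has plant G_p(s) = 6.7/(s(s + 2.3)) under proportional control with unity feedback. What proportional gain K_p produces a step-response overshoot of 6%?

K_p = 0.444

From %OS = 100·exp(−πζ/√(1−ζ²)) = 6%, ζ = −ln(0.06)/√(π²+ln²(0.06)) = 0.6671.
Characteristic equation s² + 2.3s + 6.7K_p = 0 gives ζ = 2.3/(2√(6.7K_p)).
Setting ζ = 0.6671: √(6.7K_p) = 2.3/(2·0.6671) = 1.724, so K_p = 2.972/6.7 = 0.444.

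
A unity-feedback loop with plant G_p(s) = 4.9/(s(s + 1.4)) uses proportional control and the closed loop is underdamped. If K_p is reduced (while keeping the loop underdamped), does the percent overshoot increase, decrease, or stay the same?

decrease

ζ = 1.4/(2√(4.9K_p)) rises as K_p falls; higher damping means less overshoot.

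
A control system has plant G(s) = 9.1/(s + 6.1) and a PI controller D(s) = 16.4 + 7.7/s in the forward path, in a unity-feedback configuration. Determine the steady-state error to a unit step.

0

The open loop D(s)G(s) has a pole at the origin (type 1), so the static position error constant is infinite and e_ss = 1/(1+∞) = 0.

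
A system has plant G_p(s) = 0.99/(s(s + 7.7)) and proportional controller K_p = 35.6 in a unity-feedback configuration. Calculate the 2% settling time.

T_s ≈ 1.04 s

From 1 + K_pG_p(s) = 0: s² + 7.7s + 35.24 = 0 ⇒ ω_n = 5.937, ζ = 0.6485.
2% settling time T_s ≈ 4/(ζω_n) = 4/3.85 = 1.04 s.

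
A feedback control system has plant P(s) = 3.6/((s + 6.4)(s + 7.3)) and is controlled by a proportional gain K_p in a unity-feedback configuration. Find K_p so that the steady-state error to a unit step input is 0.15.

The loop is type 0, so e_ss(step) = 1/(1 + K_pos) with K_pos = K_p·P(0).
P(0) = 0.07705. Require 1/(1 + K_p·0.07705) = 0.15, so 1 + 0.07705·K_p = 6.667.
K_p = (6.667 − 1)/0.07705 = 73.5.

K_p = 73.5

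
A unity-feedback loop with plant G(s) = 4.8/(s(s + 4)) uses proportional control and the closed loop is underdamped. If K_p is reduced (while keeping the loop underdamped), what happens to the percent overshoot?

ζ = 4/(2√(4.8K_p)) rises as K_p falls; higher damping means less overshoot.

decrease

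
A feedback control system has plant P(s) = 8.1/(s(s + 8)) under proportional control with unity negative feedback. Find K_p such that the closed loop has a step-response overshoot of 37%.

From %OS = 100·exp(−πζ/√(1−ζ²)) = 37%, ζ = −ln(0.37)/√(π²+ln²(0.37)) = 0.3017.
Characteristic equation s² + 8s + 8.1K_p = 0 gives ζ = 8/(2√(8.1K_p)).
Setting ζ = 0.3017: √(8.1K_p) = 8/(2·0.3017) = 13.26, so K_p = 175.7/8.1 = 21.7.

K_p = 21.7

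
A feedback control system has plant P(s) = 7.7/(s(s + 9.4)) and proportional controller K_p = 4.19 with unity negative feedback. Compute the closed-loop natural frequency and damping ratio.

ω_n = 5.68 rad/s, ζ = 0.827

1 + K_p·P(s) = 0 gives s² + 9.4s + 32.26 = 0.
Matching s² + 2ζω_n s + ω_n²: ω_n = √32.26 = 5.68 rad/s and 2ζω_n = 9.4, so ζ = 9.4/(2·5.68) = 0.827.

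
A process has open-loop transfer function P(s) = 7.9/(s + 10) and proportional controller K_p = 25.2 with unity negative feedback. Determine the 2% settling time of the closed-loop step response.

T_s ≈ 0.0191 s

Closed-loop transfer function: T(s) = K_p·P(s)/(1 + K_p·P(s)) = 199.1/(s + 10 + 199.1) = 199.1/(s + 209.1).
Time constant τ = 1/209.1 = 0.004783 s, so the 2% settling time is about 4τ = 0.0191 s.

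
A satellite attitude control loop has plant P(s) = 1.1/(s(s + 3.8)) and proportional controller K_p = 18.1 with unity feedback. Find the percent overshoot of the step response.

22.8%

The closed-loop denominator s² + 3.8s + 19.91 gives ω_n = √19.91 = 4.462 and ζ = 3.8/(2ω_n) = 0.4258.
%OS = 100·exp(−πζ/√(1−ζ²)) = 100·exp(−π·0.4258/√0.8187) = 22.8%.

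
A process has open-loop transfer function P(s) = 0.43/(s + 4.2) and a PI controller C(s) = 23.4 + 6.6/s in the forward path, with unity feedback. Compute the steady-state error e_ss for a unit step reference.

0

The open loop C(s)P(s) has a pole at the origin (type 1), so the static position error constant is infinite and e_ss = 1/(1+∞) = 0.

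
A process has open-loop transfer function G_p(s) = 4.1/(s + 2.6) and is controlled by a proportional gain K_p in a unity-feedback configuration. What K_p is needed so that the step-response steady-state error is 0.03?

K_p = 20.5

The loop is type 0, so e_ss(step) = 1/(1 + K_pos) with K_pos = K_p·G_p(0).
G_p(0) = 1.577. Require 1/(1 + K_p·1.577) = 0.03, so 1 + 1.577·K_p = 33.33.
K_p = (33.33 − 1)/1.577 = 20.5.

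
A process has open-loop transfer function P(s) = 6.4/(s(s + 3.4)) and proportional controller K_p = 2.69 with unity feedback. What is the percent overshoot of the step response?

24.4%

From 1 + K_pP(s) = 0: s² + 3.4s + 17.22 = 0 ⇒ ω_n = 4.149, ζ = 0.4097.
%OS = 100·exp(−πζ/√(1−ζ²)) = 100·exp(−π·0.4097/√0.8321) = 24.4%.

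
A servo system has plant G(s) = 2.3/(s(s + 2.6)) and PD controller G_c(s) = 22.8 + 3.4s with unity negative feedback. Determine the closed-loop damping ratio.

ζ = 0.719

Forward path: (22.8 + 3.4s)·2.3/(s(s+2.6)). The closed-loop characteristic equation is s² + (2.6 + 2.3·3.4)s + 2.3·22.8 = 0.
That is s² + 10.42s + 52.44 = 0, so ω_n = 7.242 rad/s and ζ = 10.42/(2·7.242) = 0.7195.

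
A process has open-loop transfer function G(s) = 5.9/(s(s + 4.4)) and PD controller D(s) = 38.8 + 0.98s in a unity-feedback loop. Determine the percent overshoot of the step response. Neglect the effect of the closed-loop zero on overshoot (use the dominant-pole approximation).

Forward path: (38.8 + 0.98s)·5.9/(s(s+4.4)). The closed-loop characteristic equation is s² + (4.4 + 5.9·0.98)s + 5.9·38.8 = 0.
That is s² + 10.18s + 228.9 = 0, so ω_n = 15.13 rad/s and ζ = 10.18/(2·15.13) = 0.3365.
%OS = 100·exp(−πζ/√(1−ζ²)) = 32.5%.

32.5%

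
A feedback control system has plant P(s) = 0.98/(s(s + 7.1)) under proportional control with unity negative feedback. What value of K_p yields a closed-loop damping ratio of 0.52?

Closed-loop characteristic equation: s² + 7.1s + K_p·0.98 = 0.
So ω_n = √(0.98K_p) and 2ζω_n = 7.1, giving ζ = 7.1/(2√(0.98K_p)).
Setting ζ = 0.52: √(0.98K_p) = 7.1/(2·0.52) = 6.827, so K_p = 46.61/0.98 = 47.6.

K_p = 47.6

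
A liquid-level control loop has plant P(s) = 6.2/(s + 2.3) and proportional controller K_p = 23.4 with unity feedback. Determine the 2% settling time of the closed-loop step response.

Closed-loop transfer function: T(s) = K_p·P(s)/(1 + K_p·P(s)) = 145.1/(s + 2.3 + 145.1) = 145.1/(s + 147.4).
Time constant τ = 1/147.4 = 0.006785 s, so the 2% settling time is about 4τ = 0.0271 s.

T_s ≈ 0.0271 s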